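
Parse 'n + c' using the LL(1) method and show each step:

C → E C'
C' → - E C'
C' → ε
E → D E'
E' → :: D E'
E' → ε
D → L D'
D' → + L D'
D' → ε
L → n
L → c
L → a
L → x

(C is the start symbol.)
LL(1) parsing maintains a stack (initially the start symbol over $) and the input. At each step: if the stack top is a terminal, match it against the current input token; if it is a non-terminal N, replace it with the RHS of M[N, lookahead] (the unique production whose predict set contains the lookahead).

Stack is shown with the top on the left.

Stack           Input    Action
-------------------------------
C $             n + c $  output C → E C'
E C' $          n + c $  output E → D E'
D E' C' $       n + c $  output D → L D'
L D' E' C' $    n + c $  output L → n
n D' E' C' $    n + c $  match 'n'
D' E' C' $      + c $    output D' → + L D'
+ L D' E' C' $  + c $    match '+'
L D' E' C' $    c $      output L → c
c D' E' C' $    c $      match 'c'
D' E' C' $      $        output D' → ε
E' C' $         $        output E' → ε
C' $            $        output C' → ε
$               $        accept

The string is accepted.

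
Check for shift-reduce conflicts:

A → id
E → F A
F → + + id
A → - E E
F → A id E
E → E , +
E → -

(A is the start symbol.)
Yes — I5: [E → - .] vs [A → . - E E]; I11: [A → - E E .] vs [E → E . , +]; I14: [F → A id E .] vs [E → E . , +]

A shift-reduce conflict occurs when an LR(0) state has both:
  - a complete (reduce) item [A → α .] (dot at the end), and
  - a shift item [B → β . c γ] (dot before a terminal).

Augment with A' → A and build the canonical LR(0) collection (I0 = CLOSURE({[A' → . A]}), then GOTO on every symbol after a dot until no new states appear). It has 17 states:
  I0: { [A → . - E E], [A → . id], [A' → . A] }  — shift
  I1: { [A → - . E E], [A → . - E E], [A → . id], [E → . -], [E → . E , +], [E → . F A], [F → . + + id], [F → . A id E] }  — shift
  I2: { [A' → A .] }  — accept
  I3: { [A → id .] }  — reduce
  I4: { [F → + . + id] }  — shift
  I5: { [A → - . E E], [A → . - E E], [A → . id], [E → - .], [E → . -], [E → . E , +], [E → . F A], [F → . + + id], [F → . A id E] }  — shift, reduce
  I6: { [F → A . id E] }  — shift
  I7: { [A → - E . E], [A → . - E E], [A → . id], [E → . -], [E → . E , +], [E → . F A], [E → E . , +], [F → . + + id], [F → . A id E] }  — shift
  I8: { [A → . - E E], [A → . id], [E → F . A] }  — shift
  I9: { [E → F A .] }  — reduce
  I10: { [E → E , . +] }  — shift
  I11: { [A → - E E .], [E → E . , +] }  — shift, reduce
  I12: { [E → E , + .] }  — reduce
  I13: { [A → . - E E], [A → . id], [E → . -], [E → . E , +], [E → . F A], [F → . + + id], [F → . A id E], [F → A id . E] }  — shift
  I14: { [E → E . , +], [F → A id E .] }  — shift, reduce
  I15: { [F → + + . id] }  — shift
  I16: { [F → + + id .] }  — reduce

I5 contains reduce item [E → - .] and shift items [A → . - E E], [A → . id], [E → . -], [F → . + + id] — shift-reduce conflict.
I11 contains reduce item [A → - E E .] and shift item [E → E . , +] — shift-reduce conflict.
I14 contains reduce item [F → A id E .] and shift item [E → E . , +] — shift-reduce conflict.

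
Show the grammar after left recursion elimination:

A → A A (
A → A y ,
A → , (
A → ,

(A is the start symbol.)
A is directly left-recursive. The standard transformation for
  A → A α₁ | ... | A α_m | β₁ | ... | β_n
is
  A  → β₁ A' | ... | β_n A'
  A' → α₁ A' | ... | α_m A' | ε

A → , ( becomes A → , ( A'
A → , becomes A → , A'
A → A A ( becomes A' → A ( A'
A → A y , becomes A' → y , A'
Add A' → ε

Resulting grammar:
A → , ( A'
A → , A'
A' → A ( A'
A' → y , A'
A' → ε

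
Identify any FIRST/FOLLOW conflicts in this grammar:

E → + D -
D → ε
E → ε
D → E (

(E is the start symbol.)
No FIRST/FOLLOW conflicts.

A FIRST/FOLLOW conflict occurs when a non-terminal N has a nullable alternative N → β (β ⇒* ε) and another alternative N → α with FIRST(α) ∩ FOLLOW(N) ≠ ∅: on such a lookahead the parser cannot decide between expanding α and letting N vanish via β.

Nullable non-terminals: D, E.
FIRST sets used below: FIRST(E) = { '+', ε }

D: nullable alternative(s) D → ε; FOLLOW(D) = { '-' }
  D → ε: FIRST \ {ε} = { } — this is the only nullable alternative, skip
  D → E (: FIRST \ {ε} = { '(', '+' } — disjoint from FOLLOW(D)

E: nullable alternative(s) E → ε; FOLLOW(E) = { $, '(' }
  E → + D -: FIRST \ {ε} = { '+' } — disjoint from FOLLOW(E)
  E → ε: FIRST \ {ε} = { } — this is the only nullable alternative, skip

No FIRST/FOLLOW conflicts found.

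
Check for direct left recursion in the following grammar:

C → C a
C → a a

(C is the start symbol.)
Direct left recursion occurs when N → N α for some non-terminal N (the right-hand side begins with the left-hand side itself).

C → C a: LEFT RECURSIVE (starts with C)
C → a a: starts with a

The grammar has direct left recursion on: C.

Answer: Yes, C is left-recursive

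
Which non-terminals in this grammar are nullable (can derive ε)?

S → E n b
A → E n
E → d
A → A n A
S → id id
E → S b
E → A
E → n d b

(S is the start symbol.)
None

There are no ε-productions, so no non-terminal can derive ε.
No non-terminals are nullable.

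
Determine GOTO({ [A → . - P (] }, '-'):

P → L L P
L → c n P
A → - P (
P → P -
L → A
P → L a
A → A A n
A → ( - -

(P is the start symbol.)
{ [A → - . P (], [A → . ( - -], [A → . - P (], [A → . A A n], [L → . A], [L → . c n P], [P → . L L P], [P → . L a], [P → . P -] }

GOTO(I, '-') = CLOSURE({ [A → αX.β] : [A → α.Xβ] ∈ I, X = '-' })

Items with dot before '-', with the dot advanced:
  [A → . - P (] → [A → - . P (]
Closure of the advanced items:
  [A → - . P (] has the dot before P: add [P → . L L P], [P → . P -], [P → . L a]
  [P → . L L P] has the dot before L: add [L → . c n P], [L → . A]
  [L → . A] has the dot before A: add [A → . - P (], [A → . A A n], [A → . ( - -]

GOTO = { [A → - . P (], [A → . ( - -], [A → . - P (], [A → . A A n], [L → . A], [L → . c n P], [P → . L L P], [P → . L a], [P → . P -] }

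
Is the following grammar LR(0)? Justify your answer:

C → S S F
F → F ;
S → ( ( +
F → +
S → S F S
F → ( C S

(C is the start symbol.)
A grammar is LR(0) if no state in the canonical LR(0) collection has:
  - both a shift item (dot before a terminal) and a complete item (shift-reduce conflict), or
  - two or more complete items (reduce-reduce conflict; the accept item [C' → C .] counts as a complete item here).

Augment with C' → C and build the canonical LR(0) collection (I0 = CLOSURE({[C' → . C]}), then GOTO on every symbol after a dot until no new states appear). It has 17 states:
  I0: { [C → . S S F], [C' → . C], [S → . ( ( +], [S → . S F S] }  — shift
  I1: { [S → ( . ( +] }  — shift
  I2: { [C' → C .] }  — accept
  I3: { [C → S . S F], [F → . ( C S], [F → . +], [F → . F ;], [S → . ( ( +], [S → . S F S], [S → S . F S] }  — shift
  I4: { [C → . S S F], [F → ( . C S], [S → ( . ( +], [S → . ( ( +], [S → . S F S] }  — shift
  I5: { [F → + .] }  — reduce
  I6: { [F → F . ;], [S → . ( ( +], [S → . S F S], [S → S F . S] }  — shift
  I7: { [C → S S . F], [F → . ( C S], [F → . +], [F → . F ;], [S → S . F S] }  — shift
  I8: { [C → . S S F], [F → ( . C S], [S → . ( ( +], [S → . S F S] }  — shift
  I9: { [C → S S F .], [F → F . ;], [S → . ( ( +], [S → . S F S], [S → S F . S] }  — shift, reduce
  I10: { [F → F ; .] }  — reduce
  I11: { [F → . ( C S], [F → . +], [F → . F ;], [S → S . F S], [S → S F S .] }  — shift, reduce
  I12: { [F → ( C . S], [S → . ( ( +], [S → . S F S] }  — shift
  I13: { [F → ( C S .], [F → . ( C S], [F → . +], [F → . F ;], [S → S . F S] }  — shift, reduce
  I14: { [S → ( ( . +], [S → ( . ( +] }  — shift
  I15: { [S → ( ( . +] }  — shift
  I16: { [S → ( ( + .] }  — reduce

Conflict in state I9:
  Shift-reduce conflict between [C → S S F .] and [F → F . ;]
So the grammar is NOT LR(0).

Answer: No. Shift-reduce conflict between [C → S S F .] and [F → F . ;]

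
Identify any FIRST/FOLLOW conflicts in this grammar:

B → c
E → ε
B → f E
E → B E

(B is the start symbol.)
Nullable non-terminals: E.
FIRST sets used below: FIRST(B) = { 'c', 'f' }

E: nullable alternative(s) E → ε; FOLLOW(E) = { $, 'c', 'f' }
  E → ε: FIRST \ {ε} = { } — this is the only nullable alternative, skip
  E → B E: FIRST \ {ε} = { 'c', 'f' } — overlaps FOLLOW(E) on { 'c', 'f' }: CONFLICT

B has no nullable alternative, so no FIRST/FOLLOW check is needed there.

So the grammar has 1 FIRST/FOLLOW conflict (marked CONFLICT above).

Answer: Yes. E → B E with FOLLOW(E) on { 'c', 'f' }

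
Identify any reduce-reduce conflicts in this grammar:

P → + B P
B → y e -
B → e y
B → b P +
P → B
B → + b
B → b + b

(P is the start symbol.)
A reduce-reduce conflict occurs when an LR(0) state has two complete items [A → α .] and [B → β .] — both call for a reduction, and with no lookahead the parser cannot choose between them.

Augment with P' → P and build the canonical LR(0) collection (I0 = CLOSURE({[P' → . P]}), then GOTO on every symbol after a dot until no new states appear). It has 19 states:
  I0: { [B → . + b], [B → . b + b], [B → . b P +], [B → . e y], [B → . y e -], [P → . + B P], [P → . B], [P' → . P] }  — shift
  I1: { [B → + . b], [B → . + b], [B → . b + b], [B → . b P +], [B → . e y], [B → . y e -], [P → + . B P] }  — shift
  I2: { [P → B .] }  — reduce
  I3: { [P' → P .] }  — accept
  I4: { [B → . + b], [B → . b + b], [B → . b P +], [B → . e y], [B → . y e -], [B → b . + b], [B → b . P +], [P → . + B P], [P → . B] }  — shift
  I5: { [B → e . y] }  — shift
  I6: { [B → y . e -] }  — shift
  I7: { [B → y e . -] }  — shift
  I8: { [B → y e - .] }  — reduce
  I9: { [B → e y .] }  — reduce
  I10: { [B → + . b], [B → . + b], [B → . b + b], [B → . b P +], [B → . e y], [B → . y e -], [B → b + . b], [P → + . B P] }  — shift
  I11: { [B → b P . +] }  — shift
  I12: { [B → b P + .] }  — reduce
  I13: { [B → + . b] }  — shift
  I14: { [B → . + b], [B → . b + b], [B → . b P +], [B → . e y], [B → . y e -], [P → + B . P], [P → . + B P], [P → . B] }  — shift
  I15: { [B → + b .], [B → . + b], [B → . b + b], [B → . b P +], [B → . e y], [B → . y e -], [B → b + b .], [B → b . + b], [B → b . P +], [P → . + B P], [P → . B] }  — shift, 2 reduces
  I16: { [P → + B P .] }  — reduce
  I17: { [B → + b .] }  — reduce
  I18: { [B → + b .], [B → . + b], [B → . b + b], [B → . b P +], [B → . e y], [B → . y e -], [B → b . + b], [B → b . P +], [P → . + B P], [P → . B] }  — shift, reduce

I15 contains complete items [B → + b .], [B → b + b .] — reduce-reduce conflict.

Answer: Yes — I15: [B → + b .] vs [B → b + b .]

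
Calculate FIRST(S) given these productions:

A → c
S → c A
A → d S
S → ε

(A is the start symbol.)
{ 'c', ε }

To compute FIRST(S), examine every production with S on the left-hand side, reading each right-hand side left to right until a non-nullable symbol is reached.

From S → c A:
  - c is a terminal: add 'c' and stop
From S → ε:
  - ε-production, so ε ∈ FIRST(S)

Collecting: FIRST(S) = { 'c', ε }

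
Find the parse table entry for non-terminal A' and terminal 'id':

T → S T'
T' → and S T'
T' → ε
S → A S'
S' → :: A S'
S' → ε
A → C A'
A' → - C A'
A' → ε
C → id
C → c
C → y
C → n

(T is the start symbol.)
Empty (error entry)

To find M[A', 'id'], we find productions for A' where 'id' is in the predict set (PREDICT(N → α) = (FIRST(α) \ {ε}) ∪ (FOLLOW(N) if α ⇒* ε)).

Relevant sets:
  FOLLOW(A') = { $, '::', 'and' }

A' → - C A': PREDICT = { '-' }
A' → ε: PREDICT = { $, '::', 'and' }

M[A', 'id'] is empty (no production applies)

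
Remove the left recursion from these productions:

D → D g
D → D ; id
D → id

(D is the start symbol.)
D → id D'
D' → g D'
D' → ; id D'
D' → ε

D is directly left-recursive. The standard transformation for
  A → A α₁ | ... | A α_m | β₁ | ... | β_n
is
  A  → β₁ A' | ... | β_n A'
  A' → α₁ A' | ... | α_m A' | ε

D → id becomes D → id D'
D → D g becomes D' → g D'
D → D ; id becomes D' → ; id D'
Add D' → ε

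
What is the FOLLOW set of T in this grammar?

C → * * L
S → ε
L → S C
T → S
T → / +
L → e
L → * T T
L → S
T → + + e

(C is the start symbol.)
To compute FOLLOW(T), find every occurrence of T on a right-hand side N → α T β: add FIRST(β) \ {ε}, and if β is empty or nullable also add FOLLOW(N). Iterate to a fixed point.

In L → * T T: T is followed by T, add FIRST(T) \ {ε} = { '+', '/' }
  T is nullable, so also add FOLLOW(L)
In L → * T T: T is at the end, add FOLLOW(L)

The FOLLOW sets referred to above (computed the same way, to a fixed point):
  FOLLOW(L) = { $ }

Taking the union: FOLLOW(T) = { $, '+', '/' }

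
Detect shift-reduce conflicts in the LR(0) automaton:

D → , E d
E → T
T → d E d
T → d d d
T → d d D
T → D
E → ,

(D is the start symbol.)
Augment with D' → D and build the canonical LR(0) collection (I0 = CLOSURE({[D' → . D]}), then GOTO on every symbol after a dot until no new states appear). It has 14 states:
  I0: { [D → . , E d], [D' → . D] }  — shift
  I1: { [D → , . E d], [D → . , E d], [E → . ,], [E → . T], [T → . D], [T → . d E d], [T → . d d D], [T → . d d d] }  — shift
  I2: { [D' → D .] }  — accept
  I3: { [D → , . E d], [D → . , E d], [E → , .], [E → . ,], [E → . T], [T → . D], [T → . d E d], [T → . d d D], [T → . d d d] }  — shift, reduce
  I4: { [T → D .] }  — reduce
  I5: { [D → , E . d] }  — shift
  I6: { [E → T .] }  — reduce
  I7: { [D → . , E d], [E → . ,], [E → . T], [T → . D], [T → . d E d], [T → . d d D], [T → . d d d], [T → d . E d], [T → d . d D], [T → d . d d] }  — shift
  I8: { [T → d E . d] }  — shift
  I9: { [D → . , E d], [E → . ,], [E → . T], [T → . D], [T → . d E d], [T → . d d D], [T → . d d d], [T → d . E d], [T → d . d D], [T → d . d d], [T → d d . D], [T → d d . d] }  — shift
  I10: { [T → D .], [T → d d D .] }  — 2 reduces
  I11: { [D → . , E d], [E → . ,], [E → . T], [T → . D], [T → . d E d], [T → . d d D], [T → . d d d], [T → d . E d], [T → d . d D], [T → d . d d], [T → d d . D], [T → d d . d], [T → d d d .] }  — shift, reduce
  I12: { [T → d E d .] }  — reduce
  I13: { [D → , E d .] }  — reduce

I3 contains reduce item [E → , .] and shift items [D → . , E d], [E → . ,], [T → . d E d], [T → . d d D], [T → . d d d] — shift-reduce conflict.
I11 contains reduce item [T → d d d .] and shift items [D → . , E d], [E → . ,], [T → . d E d], [T → . d d D], [T → d . d D], [T → . d d d], [T → d . d d], [T → d d . d] — shift-reduce conflict.

Answer: Yes — I3: [E → , .] vs [D → . , E d]; I11: [T → d d d .] vs [D → . , E d]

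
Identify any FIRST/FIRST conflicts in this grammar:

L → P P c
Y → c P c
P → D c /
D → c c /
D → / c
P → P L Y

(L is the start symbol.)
Yes. P → D c '/' / P → P L Y on { '/', 'c' }

FIRST sets of the non-terminals at (or reachable through a nullable prefix from) the front of some alternative:
  FIRST(D) = { '/', 'c' }
  FIRST(P) = { '/', 'c' }

Productions for P:
  P → D c /: FIRST = { '/', 'c' }
  P → P L Y: FIRST = { '/', 'c' }
Productions for D:
  D → c c /: FIRST = { 'c' }
  D → / c: FIRST = { '/' }
L, Y have only one production, so no FIRST/FIRST conflict is possible there.

Conflict for P: P → D c / and P → P L Y
  Overlap: { '/', 'c' }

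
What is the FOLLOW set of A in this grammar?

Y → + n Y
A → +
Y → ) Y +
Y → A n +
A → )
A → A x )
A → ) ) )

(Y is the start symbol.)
{ 'n', 'x' }

To compute FOLLOW(A), find every occurrence of A on a right-hand side N → α A β: add FIRST(β) \ {ε}, and if β is empty or nullable also add FOLLOW(N). Iterate to a fixed point.

In Y → A n +: A is followed by n '+', add FIRST(n '+') \ {ε} = { 'n' }
In A → A x ): A is followed by x ')', add FIRST(x ')') \ {ε} = { 'x' }

Taking the union: FOLLOW(A) = { 'n', 'x' }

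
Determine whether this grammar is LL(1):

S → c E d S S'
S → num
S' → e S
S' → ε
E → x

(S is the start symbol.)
No. Predict set conflict for S': { 'e' }

A grammar is LL(1) if for each non-terminal N with multiple productions, the predict sets of those productions are pairwise disjoint, where PREDICT(N → α) = (FIRST(α) \ {ε}) ∪ (FOLLOW(N) if α ⇒* ε).

Relevant sets:
  FOLLOW(S') = { $, 'e' }

For S:
  PREDICT(S → c E d S S') = { 'c' }
  PREDICT(S → num) = { 'num' }
For S':
  PREDICT(S' → e S) = { 'e' }
  PREDICT(S' → ε) = { $, 'e' }
E has a single production, so nothing to check there.

Conflict found: Predict set conflict for S': { 'e' }
The grammar is NOT LL(1).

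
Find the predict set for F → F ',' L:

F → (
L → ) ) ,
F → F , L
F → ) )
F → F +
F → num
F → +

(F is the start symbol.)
PREDICT(F → F ',' L) = (FIRST(RHS) \ {ε}) ∪ (FOLLOW(F) if ε ∈ FIRST(RHS), i.e. RHS ⇒* ε)
FIRST(F) = { '(', ')', '+', 'num' }
FIRST(F ',' L) = { '(', ')', '+', 'num' }
ε ∉ FIRST(F ',' L), so FOLLOW(F) is not added.
PREDICT(F → F ',' L) = { '(', ')', '+', 'num' }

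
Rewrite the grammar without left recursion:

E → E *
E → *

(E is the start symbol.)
E → * E'
E' → * E'
E' → ε

E is directly left-recursive. The standard transformation for
  A → A α₁ | ... | A α_m | β₁ | ... | β_n
is
  A  → β₁ A' | ... | β_n A'
  A' → α₁ A' | ... | α_m A' | ε

E → * becomes E → * E'
E → E * becomes E' → * E'
Add E' → ε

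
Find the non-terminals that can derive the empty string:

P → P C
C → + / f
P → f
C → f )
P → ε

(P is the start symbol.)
A non-terminal is nullable if it can derive ε (the empty string): either it has an ε-production, or it has a production whose right-hand side consists entirely of nullable non-terminals.

ε-productions: P → ε
So P is immediately nullable.
No further non-terminal can be added: every production for the remaining non-terminals contains a terminal or a non-nullable non-terminal.
Nullable = { 'P' }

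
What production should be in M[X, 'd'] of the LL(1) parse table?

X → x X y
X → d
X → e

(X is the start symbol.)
X → d

To find M[X, 'd'], we find productions for X where 'd' is in the predict set (PREDICT(N → α) = (FIRST(α) \ {ε}) ∪ (FOLLOW(N) if α ⇒* ε)).

X → x X y: PREDICT = { 'x' }
X → d: PREDICT = { 'd' }
  'd' is in predict set, so this production goes in M[X, 'd']
X → e: PREDICT = { 'e' }

M[X, 'd'] = X → d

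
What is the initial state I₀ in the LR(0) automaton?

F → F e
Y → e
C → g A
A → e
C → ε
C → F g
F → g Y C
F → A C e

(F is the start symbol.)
First, augment the grammar with F' → F
I₀ = CLOSURE({ [F' → . F] }):
  [F' → . F] has the dot before F: add [F → . F e], [F → . g Y C], [F → . A C e]
  [F → . A C e] has the dot before A: add [A → . e]
No further items can be added.

I₀ = { [A → . e], [F → . A C e], [F → . F e], [F → . g Y C], [F' → . F] }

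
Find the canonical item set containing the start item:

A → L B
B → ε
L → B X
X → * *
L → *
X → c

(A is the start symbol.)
First, augment the grammar with A' → A
I₀ = CLOSURE({ [A' → . A] }):
  [A' → . A] has the dot before A: add [A → . L B]
  [A → . L B] has the dot before L: add [L → . B X], [L → . *]
  [L → . B X] has the dot before B: add [B → .]
No further items can be added.

I₀ = { [A → . L B], [A' → . A], [B → .], [L → . *], [L → . B X] }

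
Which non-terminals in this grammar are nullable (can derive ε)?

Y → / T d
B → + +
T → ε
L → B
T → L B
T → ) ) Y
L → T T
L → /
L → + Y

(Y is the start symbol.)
{ 'L', 'T' }

ε-productions: T → ε
So T is immediately nullable.
L → T T: every symbol on the right is nullable, so L is nullable too.
No further non-terminal can be added: every production for the remaining non-terminals contains a terminal or a non-nullable non-terminal.
Nullable = { 'L', 'T' }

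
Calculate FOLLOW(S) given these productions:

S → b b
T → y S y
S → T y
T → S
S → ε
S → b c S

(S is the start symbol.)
To compute FOLLOW(S), find every occurrence of S on a right-hand side N → α S β: add FIRST(β) \ {ε}, and if β is empty or nullable also add FOLLOW(N). Iterate to a fixed point.

S is the start symbol, so $ ∈ FOLLOW(S).
In T → y S y: S is followed by y, add FIRST(y) \ {ε} = { 'y' }
In T → S: S is at the end, add FOLLOW(T)
In S → b c S: S is at the end; this adds FOLLOW(S) to itself — nothing new

The FOLLOW sets referred to above (computed the same way, to a fixed point):
  FOLLOW(T) = { 'y' }

Taking the union: FOLLOW(S) = { $, 'y' }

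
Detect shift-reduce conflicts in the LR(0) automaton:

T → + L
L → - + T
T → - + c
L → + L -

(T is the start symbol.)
A shift-reduce conflict occurs when an LR(0) state has both:
  - a complete (reduce) item [A → α .] (dot at the end), and
  - a shift item [B → β . c γ] (dot before a terminal).

Augment with T' → T and build the canonical LR(0) collection (I0 = CLOSURE({[T' → . T]}), then GOTO on every symbol after a dot until no new states appear). It has 13 states:
  I0: { [T → . + L], [T → . - + c], [T' → . T] }  — shift
  I1: { [L → . + L -], [L → . - + T], [T → + . L] }  — shift
  I2: { [T → - . + c] }  — shift
  I3: { [T' → T .] }  — accept
  I4: { [T → - + . c] }  — shift
  I5: { [T → - + c .] }  — reduce
  I6: { [L → + . L -], [L → . + L -], [L → . - + T] }  — shift
  I7: { [L → - . + T] }  — shift
  I8: { [T → + L .] }  — reduce
  I9: { [L → - + . T], [T → . + L], [T → . - + c] }  — shift
  I10: { [L → - + T .] }  — reduce
  I11: { [L → + L . -] }  — shift
  I12: { [L → + L - .] }  — reduce

No state contains both a complete item and a shift item.

Answer: No shift-reduce conflicts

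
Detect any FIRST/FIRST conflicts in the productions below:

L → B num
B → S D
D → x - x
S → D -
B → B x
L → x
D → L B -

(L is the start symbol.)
FIRST sets of the non-terminals at (or reachable through a nullable prefix from) the front of some alternative:
  FIRST(B) = { 'x' }
  FIRST(S) = { 'x' }
  FIRST(L) = { 'x' }

Productions for L:
  L → B num: FIRST = { 'x' }
  L → x: FIRST = { 'x' }
Productions for B:
  B → S D: FIRST = { 'x' }
  B → B x: FIRST = { 'x' }
Productions for D:
  D → x - x: FIRST = { 'x' }
  D → L B -: FIRST = { 'x' }
S has only one production, so no FIRST/FIRST conflict is possible there.

Conflict for L: L → B num and L → x
  Overlap: { 'x' }
Conflict for B: B → S D and B → B x
  Overlap: { 'x' }
Conflict for D: D → x - x and D → L B -
  Overlap: { 'x' }

Answer: Yes. L → B num / L → x on { 'x' }; B → S D / B → B x on { 'x' }; D → x '-' x / D → L B '-' on { 'x' }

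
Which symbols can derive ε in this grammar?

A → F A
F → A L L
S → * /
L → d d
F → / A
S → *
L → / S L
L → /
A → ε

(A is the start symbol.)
{ 'A' }

A non-terminal is nullable if it can derive ε (the empty string): either it has an ε-production, or it has a production whose right-hand side consists entirely of nullable non-terminals.

ε-productions: A → ε
So A is immediately nullable.
No further non-terminal can be added: every production for the remaining non-terminals contains a terminal or a non-nullable non-terminal.
Nullable = { 'A' }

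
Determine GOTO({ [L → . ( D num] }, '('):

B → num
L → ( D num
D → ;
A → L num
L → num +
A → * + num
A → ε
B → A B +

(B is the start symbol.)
GOTO(I, '(') = CLOSURE({ [A → αX.β] : [A → α.Xβ] ∈ I, X = '(' })

Items with dot before '(', with the dot advanced:
  [L → . ( D num] → [L → ( . D num]
Closure of the advanced items:
  [L → ( . D num] has the dot before D: add [D → . ;]

GOTO = { [D → . ;], [L → ( . D num] }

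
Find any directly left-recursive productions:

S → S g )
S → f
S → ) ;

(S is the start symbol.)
S → S g ): LEFT RECURSIVE (starts with S)
S → f: starts with f
S → ) ;: starts with ')'

The grammar has direct left recursion on: S.

Answer: Yes, S is left-recursive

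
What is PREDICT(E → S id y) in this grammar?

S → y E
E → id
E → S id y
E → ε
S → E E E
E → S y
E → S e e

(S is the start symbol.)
{ 'e', 'id', 'y' }

PREDICT(E → S id y) = (FIRST(RHS) \ {ε}) ∪ (FOLLOW(E) if ε ∈ FIRST(RHS), i.e. RHS ⇒* ε)
FIRST(S) = { 'e', 'id', 'y', ε }
FIRST(S id y) = { 'e', 'id', 'y' }
ε ∉ FIRST(S id y), so FOLLOW(E) is not added.
PREDICT(E → S id y) = { 'e', 'id', 'y' }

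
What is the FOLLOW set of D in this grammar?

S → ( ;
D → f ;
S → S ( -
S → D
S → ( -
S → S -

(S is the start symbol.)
To compute FOLLOW(D), find every occurrence of D on a right-hand side N → α D β: add FIRST(β) \ {ε}, and if β is empty or nullable also add FOLLOW(N). Iterate to a fixed point.

In S → D: D is at the end, add FOLLOW(S)

The FOLLOW sets referred to above (computed the same way, to a fixed point):
  FOLLOW(S) = { $, '(', '-' }

Taking the union: FOLLOW(D) = { $, '(', '-' }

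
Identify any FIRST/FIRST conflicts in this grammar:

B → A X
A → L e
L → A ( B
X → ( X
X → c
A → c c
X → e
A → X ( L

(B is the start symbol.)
A FIRST/FIRST conflict occurs when two productions N → α and N → β for the same non-terminal have FIRST(α) ∩ FIRST(β) ≠ ∅ (with ε ∈ FIRST of a nullable right-hand side, so two nullable alternatives also conflict).

FIRST sets of the non-terminals at (or reachable through a nullable prefix from) the front of some alternative:
  FIRST(L) = { '(', 'c', 'e' }
  FIRST(X) = { '(', 'c', 'e' }

Productions for A:
  A → L e: FIRST = { '(', 'c', 'e' }
  A → c c: FIRST = { 'c' }
  A → X ( L: FIRST = { '(', 'c', 'e' }
Productions for X:
  X → ( X: FIRST = { '(' }
  X → c: FIRST = { 'c' }
  X → e: FIRST = { 'e' }
B, L have only one production, so no FIRST/FIRST conflict is possible there.

Conflict for A: A → L e and A → c c
  Overlap: { 'c' }
Conflict for A: A → L e and A → X ( L
  Overlap: { '(', 'c', 'e' }
Conflict for A: A → c c and A → X ( L
  Overlap: { 'c' }

Answer: Yes. A → L e / A → c c on { 'c' }; A → L e / A → X '(' L on { '(', 'c', 'e' }; A → c c / A → X '(' L on { 'c' }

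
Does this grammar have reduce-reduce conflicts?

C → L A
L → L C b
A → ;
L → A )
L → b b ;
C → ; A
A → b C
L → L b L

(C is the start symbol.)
Augment with C' → C and build the canonical LR(0) collection (I0 = CLOSURE({[C' → . C]}), then GOTO on every symbol after a dot until no new states appear). It has 18 states:
  I0: { [A → . ;], [A → . b C], [C → . ; A], [C → . L A], [C' → . C], [L → . A )], [L → . L C b], [L → . L b L], [L → . b b ;] }  — shift
  I1: { [A → . ;], [A → . b C], [A → ; .], [C → ; . A] }  — shift, reduce
  I2: { [L → A . )] }  — shift
  I3: { [C' → C .] }  — accept
  I4: { [A → . ;], [A → . b C], [C → . ; A], [C → . L A], [C → L . A], [L → . A )], [L → . L C b], [L → . L b L], [L → . b b ;], [L → L . C b], [L → L . b L] }  — shift
  I5: { [A → . ;], [A → . b C], [A → b . C], [C → . ; A], [C → . L A], [L → . A )], [L → . L C b], [L → . L b L], [L → . b b ;], [L → b . b ;] }  — shift
  I6: { [A → b C .] }  — reduce
  I7: { [A → . ;], [A → . b C], [A → b . C], [C → . ; A], [C → . L A], [L → . A )], [L → . L C b], [L → . L b L], [L → . b b ;], [L → b . b ;], [L → b b . ;] }  — shift
  I8: { [A → . ;], [A → . b C], [A → ; .], [C → ; . A], [L → b b ; .] }  — shift, 2 reduces
  I9: { [A → ; .] }  — reduce
  I10: { [C → ; A .] }  — reduce
  I11: { [A → . ;], [A → . b C], [A → b . C], [C → . ; A], [C → . L A], [L → . A )], [L → . L C b], [L → . L b L], [L → . b b ;] }  — shift
  I12: { [C → L A .], [L → A . )] }  — shift, reduce
  I13: { [L → L C . b] }  — shift
  I14: { [A → . ;], [A → . b C], [A → b . C], [C → . ; A], [C → . L A], [L → . A )], [L → . L C b], [L → . L b L], [L → . b b ;], [L → L b . L], [L → b . b ;] }  — shift
  I15: { [A → . ;], [A → . b C], [C → . ; A], [C → . L A], [C → L . A], [L → . A )], [L → . L C b], [L → . L b L], [L → . b b ;], [L → L . C b], [L → L . b L], [L → L b L .] }  — shift, reduce
  I16: { [L → L C b .] }  — reduce
  I17: { [L → A ) .] }  — reduce

I8 contains complete items [A → ; .], [L → b b ; .] — reduce-reduce conflict.

Answer: Yes — I8: [A → ; .] vs [L → b b ; .]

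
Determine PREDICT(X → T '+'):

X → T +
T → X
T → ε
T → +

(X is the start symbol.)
{ '+' }

PREDICT(X → T '+') = (FIRST(RHS) \ {ε}) ∪ (FOLLOW(X) if ε ∈ FIRST(RHS), i.e. RHS ⇒* ε)
FIRST(T) = { '+', ε }
FIRST(T '+') = { '+' }
ε ∉ FIRST(T '+'), so FOLLOW(X) is not added.
PREDICT(X → T '+') = { '+' }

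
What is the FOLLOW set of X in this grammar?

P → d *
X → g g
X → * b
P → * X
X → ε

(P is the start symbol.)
{ $ }

To compute FOLLOW(X), find every occurrence of X on a right-hand side N → α X β: add FIRST(β) \ {ε}, and if β is empty or nullable also add FOLLOW(N). Iterate to a fixed point.

In P → * X: X is at the end, add FOLLOW(P)

The FOLLOW sets referred to above (computed the same way, to a fixed point):
  FOLLOW(P) = { $ }

Taking the union: FOLLOW(X) = { $ }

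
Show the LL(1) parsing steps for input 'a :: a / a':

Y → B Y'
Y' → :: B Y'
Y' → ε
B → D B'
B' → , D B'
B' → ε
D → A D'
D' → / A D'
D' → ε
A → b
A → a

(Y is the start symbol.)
LL(1) parsing maintains a stack (initially the start symbol over $) and the input. At each step: if the stack top is a terminal, match it against the current input token; if it is a non-terminal N, replace it with the RHS of M[N, lookahead] (the unique production whose predict set contains the lookahead).

Stack is shown with the top on the left.

Stack           Input         Action
------------------------------------
Y $             a :: a / a $  output Y → B Y'
B Y' $          a :: a / a $  output B → D B'
D B' Y' $       a :: a / a $  output D → A D'
A D' B' Y' $    a :: a / a $  output A → a
a D' B' Y' $    a :: a / a $  match 'a'
D' B' Y' $      :: a / a $    output D' → ε
B' Y' $         :: a / a $    output B' → ε
Y' $            :: a / a $    output Y' → :: B Y'
:: B Y' $       :: a / a $    match '::'
B Y' $          a / a $       output B → D B'
D B' Y' $       a / a $       output D → A D'
A D' B' Y' $    a / a $       output A → a
a D' B' Y' $    a / a $       match 'a'
D' B' Y' $      / a $         output D' → / A D'
/ A D' B' Y' $  / a $         match '/'
A D' B' Y' $    a $           output A → a
a D' B' Y' $    a $           match 'a'
D' B' Y' $      $             output D' → ε
B' Y' $         $             output B' → ε
Y' $            $             output Y' → ε
$               $             accept

The string is accepted.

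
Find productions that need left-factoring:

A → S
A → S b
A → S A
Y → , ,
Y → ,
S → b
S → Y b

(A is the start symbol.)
Yes, A has productions with common prefix 'S'; Y has productions with common prefix ','

Left-factoring is needed when two productions for the same non-terminal
share a common prefix on the right-hand side.

Productions for A:
  A → S
  A → S b
  A → S A
Productions for Y:
  Y → , ,
  Y → ,
Productions for S:
  S → b
  S → Y b

Found common prefix 'S' in productions for A
Found common prefix ',' in productions for Y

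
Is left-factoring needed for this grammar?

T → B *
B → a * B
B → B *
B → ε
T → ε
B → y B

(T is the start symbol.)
Left-factoring is needed when two productions for the same non-terminal
share a common prefix on the right-hand side.

Productions for T:
  T → B *
  T → ε
Productions for B:
  B → a * B
  B → B *
  B → ε
  B → y B

No common prefixes found.

Answer: No, left-factoring is not needed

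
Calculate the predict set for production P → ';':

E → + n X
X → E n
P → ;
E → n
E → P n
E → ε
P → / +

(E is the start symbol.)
PREDICT(P → ';') = (FIRST(RHS) \ {ε}) ∪ (FOLLOW(P) if ε ∈ FIRST(RHS), i.e. RHS ⇒* ε)
FIRST(';') = { ';' }
ε ∉ FIRST(';'), so FOLLOW(P) is not added.
PREDICT(P → ';') = { ';' }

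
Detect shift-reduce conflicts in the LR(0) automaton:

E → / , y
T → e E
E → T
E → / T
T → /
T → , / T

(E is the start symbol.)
Yes — I2: [T → / .] vs [E → / . , y]

A shift-reduce conflict occurs when an LR(0) state has both:
  - a complete (reduce) item [A → α .] (dot at the end), and
  - a shift item [B → β . c γ] (dot before a terminal).

Augment with E' → E and build the canonical LR(0) collection (I0 = CLOSURE({[E' → . E]}), then GOTO on every symbol after a dot until no new states appear). It has 13 states:
  I0: { [E → . / , y], [E → . / T], [E → . T], [E' → . E], [T → . , / T], [T → . /], [T → . e E] }  — shift
  I1: { [T → , . / T] }  — shift
  I2: { [E → / . , y], [E → / . T], [T → . , / T], [T → . /], [T → . e E], [T → / .] }  — shift, reduce
  I3: { [E' → E .] }  — accept
  I4: { [E → T .] }  — reduce
  I5: { [E → . / , y], [E → . / T], [E → . T], [T → . , / T], [T → . /], [T → . e E], [T → e . E] }  — shift
  I6: { [T → e E .] }  — reduce
  I7: { [E → / , . y], [T → , . / T] }  — shift
  I8: { [T → / .] }  — reduce
  I9: { [E → / T .] }  — reduce
  I10: { [T → , / . T], [T → . , / T], [T → . /], [T → . e E] }  — shift
  I11: { [E → / , y .] }  — reduce
  I12: { [T → , / T .] }  — reduce

I2 contains reduce item [T → / .] and shift items [E → / . , y], [T → . , / T], [T → . /], [T → . e E] — shift-reduce conflict.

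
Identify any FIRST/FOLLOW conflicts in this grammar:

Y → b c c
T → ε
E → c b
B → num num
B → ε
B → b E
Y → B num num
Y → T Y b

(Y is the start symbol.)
Yes. B → num num with FOLLOW(B) on { 'num' }

Nullable non-terminals: B, T.

B: nullable alternative(s) B → ε; FOLLOW(B) = { 'num' }
  B → num num: FIRST \ {ε} = { 'num' } — overlaps FOLLOW(B) on { 'num' }: CONFLICT
  B → ε: FIRST \ {ε} = { } — this is the only nullable alternative, skip
  B → b E: FIRST \ {ε} = { 'b' } — disjoint from FOLLOW(B)
T has a nullable alternative but only one production, so nothing to check.

E, Y have no nullable alternative, so no FIRST/FOLLOW check is needed there.

So the grammar has 1 FIRST/FOLLOW conflict (marked CONFLICT above).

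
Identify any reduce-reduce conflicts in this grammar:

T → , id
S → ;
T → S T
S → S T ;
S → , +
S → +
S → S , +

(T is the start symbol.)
Yes — I9: [S → , + .] vs [S → S , + .]

A reduce-reduce conflict occurs when an LR(0) state has two complete items [A → α .] and [B → β .] — both call for a reduction, and with no lookahead the parser cannot choose between them.

Augment with T' → T and build the canonical LR(0) collection (I0 = CLOSURE({[T' → . T]}), then GOTO on every symbol after a dot until no new states appear). It has 12 states:
  I0: { [S → . +], [S → . , +], [S → . ;], [S → . S , +], [S → . S T ;], [T → . , id], [T → . S T], [T' → . T] }  — shift
  I1: { [S → + .] }  — reduce
  I2: { [S → , . +], [T → , . id] }  — shift
  I3: { [S → ; .] }  — reduce
  I4: { [S → . +], [S → . , +], [S → . ;], [S → . S , +], [S → . S T ;], [S → S . , +], [S → S . T ;], [T → . , id], [T → . S T], [T → S . T] }  — shift
  I5: { [T' → T .] }  — accept
  I6: { [S → , . +], [S → S , . +], [T → , . id] }  — shift
  I7: { [S → S T . ;], [T → S T .] }  — shift, reduce
  I8: { [S → S T ; .] }  — reduce
  I9: { [S → , + .], [S → S , + .] }  — 2 reduces
  I10: { [T → , id .] }  — reduce
  I11: { [S → , + .] }  — reduce

I9 contains complete items [S → , + .], [S → S , + .] — reduce-reduce conflict.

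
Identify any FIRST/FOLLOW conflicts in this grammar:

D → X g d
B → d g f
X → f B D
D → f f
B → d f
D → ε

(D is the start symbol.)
A FIRST/FOLLOW conflict occurs when a non-terminal N has a nullable alternative N → β (β ⇒* ε) and another alternative N → α with FIRST(α) ∩ FOLLOW(N) ≠ ∅: on such a lookahead the parser cannot decide between expanding α and letting N vanish via β.

Nullable non-terminals: D.
FIRST sets used below: FIRST(X) = { 'f' }

D: nullable alternative(s) D → ε; FOLLOW(D) = { $, 'g' }
  D → X g d: FIRST \ {ε} = { 'f' } — disjoint from FOLLOW(D)
  D → f f: FIRST \ {ε} = { 'f' } — disjoint from FOLLOW(D)
  D → ε: FIRST \ {ε} = { } — this is the only nullable alternative, skip

B, X have no nullable alternative, so no FIRST/FOLLOW check is needed there.

No FIRST/FOLLOW conflicts found.

Answer: No FIRST/FOLLOW conflicts.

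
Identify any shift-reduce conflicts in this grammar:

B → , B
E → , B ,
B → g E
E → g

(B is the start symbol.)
No shift-reduce conflicts

A shift-reduce conflict occurs when an LR(0) state has both:
  - a complete (reduce) item [A → α .] (dot at the end), and
  - a shift item [B → β . c γ] (dot before a terminal).

Augment with B' → B and build the canonical LR(0) collection (I0 = CLOSURE({[B' → . B]}), then GOTO on every symbol after a dot until no new states appear). It has 10 states:
  I0: { [B → . , B], [B → . g E], [B' → . B] }  — shift
  I1: { [B → , . B], [B → . , B], [B → . g E] }  — shift
  I2: { [B' → B .] }  — accept
  I3: { [B → g . E], [E → . , B ,], [E → . g] }  — shift
  I4: { [B → . , B], [B → . g E], [E → , . B ,] }  — shift
  I5: { [B → g E .] }  — reduce
  I6: { [E → g .] }  — reduce
  I7: { [E → , B . ,] }  — shift
  I8: { [E → , B , .] }  — reduce
  I9: { [B → , B .] }  — reduce

No state contains both a complete item and a shift item.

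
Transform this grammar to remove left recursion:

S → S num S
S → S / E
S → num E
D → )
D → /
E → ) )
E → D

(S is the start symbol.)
S is directly left-recursive. The standard transformation for
  A → A α₁ | ... | A α_m | β₁ | ... | β_n
is
  A  → β₁ A' | ... | β_n A'
  A' → α₁ A' | ... | α_m A' | ε

S → num E becomes S → num E S'
S → S num S becomes S' → num S S'
S → S / E becomes S' → / E S'
Add S' → ε

Productions for other non-terminals are unchanged:
  D → )
  D → /
  E → ) )
  E → D

Resulting grammar:
S → num E S'
S' → num S S'
S' → / E S'
S' → ε
D → )
D → /
E → ) )
E → D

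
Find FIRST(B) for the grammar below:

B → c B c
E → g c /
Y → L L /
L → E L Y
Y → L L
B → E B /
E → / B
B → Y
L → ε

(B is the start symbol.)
FIRST sets of the other non-terminals involved (by the same procedure, iterated to a fixed point):
  FIRST(E) = { '/', 'g' }
  FIRST(Y) = { '/', 'g', ε }

From B → c B c:
  - c is a terminal: add 'c' and stop
From B → E B /:
  - E is a non-terminal: add FIRST(E) \ {ε} = { '/', 'g' }
    E is not nullable, so stop
From B → Y:
  - Y is a non-terminal: add FIRST(Y) \ {ε} = { '/', 'g' }
    Y is nullable and nothing follows, so the whole right-hand side can vanish: ε ∈ FIRST(B)

Collecting: FIRST(B) = { '/', 'c', 'g', ε }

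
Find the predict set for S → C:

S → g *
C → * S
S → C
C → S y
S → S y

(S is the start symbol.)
{ '*', 'g' }

PREDICT(S → C) = (FIRST(RHS) \ {ε}) ∪ (FOLLOW(S) if ε ∈ FIRST(RHS), i.e. RHS ⇒* ε)
FIRST(C) = { '*', 'g' }
FIRST(C) = { '*', 'g' }
ε ∉ FIRST(C), so FOLLOW(S) is not added.
PREDICT(S → C) = { '*', 'g' }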